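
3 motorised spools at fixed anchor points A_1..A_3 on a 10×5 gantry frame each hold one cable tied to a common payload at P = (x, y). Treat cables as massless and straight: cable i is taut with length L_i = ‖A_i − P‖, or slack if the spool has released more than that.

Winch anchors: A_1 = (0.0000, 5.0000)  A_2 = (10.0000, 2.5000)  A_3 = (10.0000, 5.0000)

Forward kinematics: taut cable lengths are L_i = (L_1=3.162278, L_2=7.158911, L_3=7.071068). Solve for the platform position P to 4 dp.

(3.0000, 4.0000)

each cable: (A_i−P)·(A_i−P) = L_i²; let k_i = ‖A_i‖²−L_i²
k_1 = 0.0000+25.0000−10.0000 = 15.0000
row 1: -20.0000x + 5.0000y = -40.0000  (k_2=55.0000)
row 2: -20.0000x + 0.0000y = -60.0000  (k_3=75.0000)
Cramer on rows 1–2 → x = 3.0000, y = 4.0000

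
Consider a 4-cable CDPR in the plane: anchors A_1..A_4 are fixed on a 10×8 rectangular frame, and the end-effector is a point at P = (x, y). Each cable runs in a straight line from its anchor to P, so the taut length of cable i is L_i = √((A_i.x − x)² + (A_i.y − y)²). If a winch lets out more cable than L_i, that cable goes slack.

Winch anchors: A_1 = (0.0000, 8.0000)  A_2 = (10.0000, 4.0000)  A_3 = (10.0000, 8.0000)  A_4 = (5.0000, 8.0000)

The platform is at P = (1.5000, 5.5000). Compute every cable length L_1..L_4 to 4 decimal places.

(2.9155, 8.6313, 8.8600, 4.3012)

L_1 = √((0.0000−1.5000)² + (8.0000−5.5000)²) = 2.9155
L_2 = √((10.0000−1.5000)² + (4.0000−5.5000)²) = 8.6313
L_3 = √((10.0000−1.5000)² + (8.0000−5.5000)²) = 8.8600
L_4 = √((5.0000−1.5000)² + (8.0000−5.5000)²) = 4.3012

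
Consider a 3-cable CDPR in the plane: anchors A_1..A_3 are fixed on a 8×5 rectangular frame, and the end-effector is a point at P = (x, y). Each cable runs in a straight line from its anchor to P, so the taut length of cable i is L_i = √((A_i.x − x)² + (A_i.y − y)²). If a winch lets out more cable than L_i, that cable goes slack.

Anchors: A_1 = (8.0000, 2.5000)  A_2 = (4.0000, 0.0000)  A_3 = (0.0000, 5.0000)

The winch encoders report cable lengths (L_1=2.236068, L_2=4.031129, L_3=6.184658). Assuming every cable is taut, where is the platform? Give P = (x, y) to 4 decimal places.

(6.0000, 3.5000)

each cable: (A_i−P)·(A_i−P) = L_i²; let q_i = ‖A_i‖²−L_i²
q_1 = 64.0000+6.2500−5.0000 = 65.2500
row 1: 8.0000x + 5.0000y = 65.5000  (q_2=-0.2500)
row 2: 16.0000x − 5.0000y = 78.5000  (q_3=-13.2500)
Cramer on rows 1–2 → x = 6.0000, y = 3.5000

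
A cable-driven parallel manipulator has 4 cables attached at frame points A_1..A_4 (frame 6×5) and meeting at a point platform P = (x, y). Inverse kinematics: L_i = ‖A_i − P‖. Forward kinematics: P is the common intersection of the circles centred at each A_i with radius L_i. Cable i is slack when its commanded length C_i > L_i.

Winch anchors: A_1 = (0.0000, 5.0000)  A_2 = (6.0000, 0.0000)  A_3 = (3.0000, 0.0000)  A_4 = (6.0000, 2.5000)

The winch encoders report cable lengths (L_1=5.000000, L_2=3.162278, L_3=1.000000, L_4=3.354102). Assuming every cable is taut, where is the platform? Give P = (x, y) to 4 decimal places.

each cable: (A_i−P)·(A_i−P) = L_i²; let k_i = ‖A_i‖²−L_i²
k_1 = 0.0000+25.0000−25.0000 = 0.0000
row 1: -12.0000x + 10.0000y = -26.0000  (k_2=26.0000)
row 2: -6.0000x + 10.0000y = -8.0000  (k_3=8.0000)
row 3: -12.0000x + 5.0000y = -31.0000  (k_4=31.0000)
Cramer on rows 1–2 → x = 3.0000, y = 1.0000
check cable 4: ‖A_4−P‖² = 11.2500 ≈ L_4² = 11.2500 ✓

(3.0000, 1.0000)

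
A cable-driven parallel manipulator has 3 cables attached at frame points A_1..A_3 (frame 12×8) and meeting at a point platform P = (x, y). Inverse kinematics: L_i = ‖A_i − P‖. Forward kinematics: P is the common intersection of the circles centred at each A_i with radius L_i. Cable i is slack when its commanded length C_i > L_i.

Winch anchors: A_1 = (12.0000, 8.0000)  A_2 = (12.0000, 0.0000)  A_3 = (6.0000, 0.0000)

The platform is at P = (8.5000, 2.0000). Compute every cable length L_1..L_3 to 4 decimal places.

L_1: Δ = A_1−P = (3.5000, 6.0000) → ‖Δ‖ = √48.2500 = 6.9462
L_2: Δ = A_2−P = (3.5000, -2.0000) → ‖Δ‖ = √16.2500 = 4.0311
L_3: Δ = A_3−P = (-2.5000, -2.0000) → ‖Δ‖ = √10.2500 = 3.2016

(6.9462, 4.0311, 3.2016)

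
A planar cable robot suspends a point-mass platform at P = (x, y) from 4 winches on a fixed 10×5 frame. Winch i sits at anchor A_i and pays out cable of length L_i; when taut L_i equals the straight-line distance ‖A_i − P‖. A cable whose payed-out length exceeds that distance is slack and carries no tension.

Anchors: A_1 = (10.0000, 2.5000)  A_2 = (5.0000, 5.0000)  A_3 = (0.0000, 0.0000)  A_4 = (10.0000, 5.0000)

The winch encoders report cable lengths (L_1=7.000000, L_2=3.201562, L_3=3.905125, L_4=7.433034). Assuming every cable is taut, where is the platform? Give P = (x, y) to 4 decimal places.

(3.0000, 2.5000)

circle eqns → linear via eq_j − eq_1; set q_j = A_j·A_j − L_j²
q_1 = 100.0000+6.2500−49.0000 = 57.2500
10.0000·x − 5.0000·y = q_1−q_2 = 17.5000
20.0000·x + 5.0000·y = q_1−q_3 = 72.5000
0.0000·x − 5.0000·y = q_1−q_4 = -12.5000
solve first two rows → x=3.0000, y=2.5000
check cable 4: ‖A_4−P‖² = 55.2500 ≈ L_4² = 55.2500 ✓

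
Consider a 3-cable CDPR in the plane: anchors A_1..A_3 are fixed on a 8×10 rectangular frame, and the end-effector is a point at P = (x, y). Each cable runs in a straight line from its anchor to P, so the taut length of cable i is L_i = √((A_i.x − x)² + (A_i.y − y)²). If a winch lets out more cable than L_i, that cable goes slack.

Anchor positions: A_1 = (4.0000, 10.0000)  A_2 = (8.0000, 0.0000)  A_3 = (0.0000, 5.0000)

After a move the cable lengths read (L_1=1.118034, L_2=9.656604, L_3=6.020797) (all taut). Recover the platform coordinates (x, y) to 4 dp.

(4.5000, 9.0000)

expand ‖A_i−P‖²=L_i² and subtract eq 1 (k_i ≔ ‖A_i‖²−L_i²)
k_1 = 16.0000+100.0000−1.2500 = 114.7500
eq1−eq2 → [-8.0000  20.0000]·P = 144.0000
eq1−eq3 → [8.0000  10.0000]·P = 126.0000
2×2 solve → P = (4.5000, 9.0000)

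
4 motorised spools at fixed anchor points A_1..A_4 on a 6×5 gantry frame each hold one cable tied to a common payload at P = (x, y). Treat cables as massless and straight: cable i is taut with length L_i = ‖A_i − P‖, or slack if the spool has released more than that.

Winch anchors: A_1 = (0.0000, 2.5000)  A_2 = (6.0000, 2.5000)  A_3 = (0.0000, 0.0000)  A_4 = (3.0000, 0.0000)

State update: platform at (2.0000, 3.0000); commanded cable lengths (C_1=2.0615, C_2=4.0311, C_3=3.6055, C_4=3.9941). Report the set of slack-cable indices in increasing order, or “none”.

i=1: geometric 2.0616 vs commanded 2.0615 ⇒ taut
i=2: geometric 4.0311 vs commanded 4.0311 ⇒ taut
i=3: geometric 3.6056 vs commanded 3.6055 ⇒ taut
i=4: geometric 3.1623 vs commanded 3.9941 ⇒ slack

4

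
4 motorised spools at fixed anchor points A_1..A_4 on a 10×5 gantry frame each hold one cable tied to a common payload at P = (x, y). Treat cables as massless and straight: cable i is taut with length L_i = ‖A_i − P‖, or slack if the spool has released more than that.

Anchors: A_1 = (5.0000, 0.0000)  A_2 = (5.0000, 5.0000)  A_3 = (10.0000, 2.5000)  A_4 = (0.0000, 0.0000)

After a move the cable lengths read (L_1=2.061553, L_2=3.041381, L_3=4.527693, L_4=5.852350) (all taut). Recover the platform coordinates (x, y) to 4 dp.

circle eqns → linear via eq_j − eq_1; set k_j = A_j·A_j − L_j²
k_1 = 25.0000+0.0000−4.2500 = 20.7500
0.0000·x − 10.0000·y = k_1−k_2 = -20.0000
-10.0000·x − 5.0000·y = k_1−k_3 = -65.0000
10.0000·x + 0.0000·y = k_1−k_4 = 55.0000
solve first two rows → x=5.5000, y=2.0000
check cable 4: ‖A_4−P‖² = 34.2500 ≈ L_4² = 34.2500 ✓

(5.5000, 2.0000)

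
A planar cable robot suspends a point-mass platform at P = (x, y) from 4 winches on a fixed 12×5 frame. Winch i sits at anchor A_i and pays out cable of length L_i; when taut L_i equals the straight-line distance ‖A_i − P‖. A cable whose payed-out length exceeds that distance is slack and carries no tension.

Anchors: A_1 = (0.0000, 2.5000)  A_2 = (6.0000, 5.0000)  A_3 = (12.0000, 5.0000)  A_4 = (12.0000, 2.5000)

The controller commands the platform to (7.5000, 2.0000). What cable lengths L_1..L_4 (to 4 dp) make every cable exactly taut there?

(7.5166, 3.3541, 5.4083, 4.5277)

cable 1: Δx=-7.5000, Δy=0.5000; L_1 = √(Δx²+Δy²) = 7.5166
cable 2: Δx=-1.5000, Δy=3.0000; L_2 = √(Δx²+Δy²) = 3.3541
cable 3: Δx=4.5000, Δy=3.0000; L_3 = √(Δx²+Δy²) = 5.4083
cable 4: Δx=4.5000, Δy=0.5000; L_4 = √(Δx²+Δy²) = 4.5277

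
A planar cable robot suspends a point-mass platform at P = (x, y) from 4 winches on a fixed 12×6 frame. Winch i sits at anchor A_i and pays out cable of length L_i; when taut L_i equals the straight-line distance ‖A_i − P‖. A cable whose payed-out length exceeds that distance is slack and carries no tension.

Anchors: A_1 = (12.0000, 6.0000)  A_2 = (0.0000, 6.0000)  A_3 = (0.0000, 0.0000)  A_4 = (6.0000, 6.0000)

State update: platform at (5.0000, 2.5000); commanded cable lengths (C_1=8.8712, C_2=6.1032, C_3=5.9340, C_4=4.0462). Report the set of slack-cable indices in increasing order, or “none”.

1, 3, 4

cable 1: √((7.0000)²+(3.5000)²)=7.8262, C_1=8.8712: slack
cable 2: √((-5.0000)²+(3.5000)²)=6.1033, C_2=6.1032: taut
cable 3: √((-5.0000)²+(-2.5000)²)=5.5902, C_3=5.9340: slack
cable 4: √((1.0000)²+(3.5000)²)=3.6401, C_4=4.0462: slack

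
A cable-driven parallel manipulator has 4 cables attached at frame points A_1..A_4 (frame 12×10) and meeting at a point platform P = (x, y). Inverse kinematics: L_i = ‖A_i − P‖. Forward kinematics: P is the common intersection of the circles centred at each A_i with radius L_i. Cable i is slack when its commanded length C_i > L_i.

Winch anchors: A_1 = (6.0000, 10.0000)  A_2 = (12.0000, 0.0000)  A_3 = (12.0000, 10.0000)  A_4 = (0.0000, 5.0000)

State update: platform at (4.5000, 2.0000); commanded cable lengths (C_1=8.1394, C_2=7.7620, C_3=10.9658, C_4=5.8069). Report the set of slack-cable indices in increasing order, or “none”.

4

cable 1: √((1.5000)²+(8.0000)²)=8.1394, C_1=8.1394: taut
cable 2: √((7.5000)²+(-2.0000)²)=7.7621, C_2=7.7620: taut
cable 3: √((7.5000)²+(8.0000)²)=10.9659, C_3=10.9658: taut
cable 4: √((-4.5000)²+(3.0000)²)=5.4083, C_4=5.8069: slack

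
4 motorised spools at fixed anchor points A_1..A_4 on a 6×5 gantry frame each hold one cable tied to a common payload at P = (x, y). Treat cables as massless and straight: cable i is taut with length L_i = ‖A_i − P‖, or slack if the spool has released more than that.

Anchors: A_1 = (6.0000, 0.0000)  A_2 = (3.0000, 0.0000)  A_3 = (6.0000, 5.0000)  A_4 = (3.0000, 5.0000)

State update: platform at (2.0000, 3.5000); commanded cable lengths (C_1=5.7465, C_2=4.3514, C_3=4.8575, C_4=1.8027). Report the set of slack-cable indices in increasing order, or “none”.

1, 2, 3

cable 1: √((4.0000)²+(-3.5000)²)=5.3151, C_1=5.7465: slack
cable 2: √((1.0000)²+(-3.5000)²)=3.6401, C_2=4.3514: slack
cable 3: √((4.0000)²+(1.5000)²)=4.2720, C_3=4.8575: slack
cable 4: √((1.0000)²+(1.5000)²)=1.8028, C_4=1.8027: taut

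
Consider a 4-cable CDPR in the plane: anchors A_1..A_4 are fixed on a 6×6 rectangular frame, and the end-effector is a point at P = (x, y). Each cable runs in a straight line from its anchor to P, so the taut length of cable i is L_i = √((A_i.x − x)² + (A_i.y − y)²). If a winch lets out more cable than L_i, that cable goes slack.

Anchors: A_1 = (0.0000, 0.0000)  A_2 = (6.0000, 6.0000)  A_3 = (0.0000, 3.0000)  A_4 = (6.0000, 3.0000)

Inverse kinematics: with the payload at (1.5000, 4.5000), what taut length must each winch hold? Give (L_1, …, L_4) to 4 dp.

L_1: Δ = A_1−P = (-1.5000, -4.5000) → ‖Δ‖ = √22.5000 = 4.7434
L_2: Δ = A_2−P = (4.5000, 1.5000) → ‖Δ‖ = √22.5000 = 4.7434
L_3: Δ = A_3−P = (-1.5000, -1.5000) → ‖Δ‖ = √4.5000 = 2.1213
L_4: Δ = A_4−P = (4.5000, -1.5000) → ‖Δ‖ = √22.5000 = 4.7434

(4.7434, 4.7434, 2.1213, 4.7434)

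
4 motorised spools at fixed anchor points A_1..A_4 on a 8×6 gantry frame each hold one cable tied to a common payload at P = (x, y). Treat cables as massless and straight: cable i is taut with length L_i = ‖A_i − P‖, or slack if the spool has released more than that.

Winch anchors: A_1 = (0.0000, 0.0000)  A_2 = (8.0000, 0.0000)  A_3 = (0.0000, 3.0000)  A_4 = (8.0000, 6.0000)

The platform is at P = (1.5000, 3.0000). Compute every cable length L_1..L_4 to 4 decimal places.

L_1 = √((0.0000−1.5000)² + (0.0000−3.0000)²) = 3.3541
L_2 = √((8.0000−1.5000)² + (0.0000−3.0000)²) = 7.1589
L_3 = √((0.0000−1.5000)² + (3.0000−3.0000)²) = 1.5000
L_4 = √((8.0000−1.5000)² + (6.0000−3.0000)²) = 7.1589

(3.3541, 7.1589, 1.5000, 7.1589)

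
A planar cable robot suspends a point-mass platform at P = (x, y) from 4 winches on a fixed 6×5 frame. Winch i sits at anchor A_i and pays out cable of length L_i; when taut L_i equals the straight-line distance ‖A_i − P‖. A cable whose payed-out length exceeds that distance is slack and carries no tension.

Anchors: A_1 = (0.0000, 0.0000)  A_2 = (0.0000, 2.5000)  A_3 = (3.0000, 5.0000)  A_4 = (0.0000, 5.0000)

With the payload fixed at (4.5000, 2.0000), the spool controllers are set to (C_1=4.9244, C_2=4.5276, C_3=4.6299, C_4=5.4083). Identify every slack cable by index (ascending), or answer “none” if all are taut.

3

i=1: geometric 4.9244 vs commanded 4.9244 ⇒ taut
i=2: geometric 4.5277 vs commanded 4.5276 ⇒ taut
i=3: geometric 3.3541 vs commanded 4.6299 ⇒ slack
i=4: geometric 5.4083 vs commanded 5.4083 ⇒ taut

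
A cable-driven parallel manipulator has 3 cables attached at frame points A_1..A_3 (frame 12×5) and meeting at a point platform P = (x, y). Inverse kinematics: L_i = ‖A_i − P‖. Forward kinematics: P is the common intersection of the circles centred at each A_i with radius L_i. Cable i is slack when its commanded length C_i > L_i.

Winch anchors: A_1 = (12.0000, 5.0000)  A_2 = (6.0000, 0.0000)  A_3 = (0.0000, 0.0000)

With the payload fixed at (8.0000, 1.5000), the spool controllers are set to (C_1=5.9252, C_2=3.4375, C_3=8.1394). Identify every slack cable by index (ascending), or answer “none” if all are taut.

1, 2

i=1: geometric 5.3151 vs commanded 5.9252 ⇒ slack
i=2: geometric 2.5000 vs commanded 3.4375 ⇒ slack
i=3: geometric 8.1394 vs commanded 8.1394 ⇒ taut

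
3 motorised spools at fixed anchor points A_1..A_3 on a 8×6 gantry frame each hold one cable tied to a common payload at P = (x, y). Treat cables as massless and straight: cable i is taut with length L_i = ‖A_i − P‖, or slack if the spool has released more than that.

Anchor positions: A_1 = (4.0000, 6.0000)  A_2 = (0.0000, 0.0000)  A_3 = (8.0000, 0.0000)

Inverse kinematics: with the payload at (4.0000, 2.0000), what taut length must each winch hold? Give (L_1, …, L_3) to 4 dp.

L_1 = √((4.0000−4.0000)² + (6.0000−2.0000)²) = 4.0000
L_2 = √((0.0000−4.0000)² + (0.0000−2.0000)²) = 4.4721
L_3 = √((8.0000−4.0000)² + (0.0000−2.0000)²) = 4.4721

(4.0000, 4.4721, 4.4721)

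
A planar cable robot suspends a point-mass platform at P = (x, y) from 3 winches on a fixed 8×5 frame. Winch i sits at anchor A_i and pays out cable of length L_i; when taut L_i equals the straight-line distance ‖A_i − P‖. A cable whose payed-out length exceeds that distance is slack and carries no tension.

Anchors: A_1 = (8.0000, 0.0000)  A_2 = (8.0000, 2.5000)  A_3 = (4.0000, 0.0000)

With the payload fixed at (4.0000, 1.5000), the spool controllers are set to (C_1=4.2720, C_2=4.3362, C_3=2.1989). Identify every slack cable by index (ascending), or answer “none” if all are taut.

2, 3

i=1: geometric 4.2720 vs commanded 4.2720 ⇒ taut
i=2: geometric 4.1231 vs commanded 4.3362 ⇒ slack
i=3: geometric 1.5000 vs commanded 2.1989 ⇒ slack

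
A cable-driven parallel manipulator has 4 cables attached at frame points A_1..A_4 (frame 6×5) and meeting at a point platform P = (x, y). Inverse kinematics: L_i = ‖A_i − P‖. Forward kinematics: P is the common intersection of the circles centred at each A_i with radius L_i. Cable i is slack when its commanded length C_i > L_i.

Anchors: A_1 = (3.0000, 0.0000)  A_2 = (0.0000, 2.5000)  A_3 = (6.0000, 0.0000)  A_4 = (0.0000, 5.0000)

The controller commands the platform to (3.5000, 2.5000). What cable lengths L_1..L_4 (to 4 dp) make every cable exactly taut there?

L_1 = √((3.0000−3.5000)² + (0.0000−2.5000)²) = 2.5495
L_2 = √((0.0000−3.5000)² + (2.5000−2.5000)²) = 3.5000
L_3 = √((6.0000−3.5000)² + (0.0000−2.5000)²) = 3.5355
L_4 = √((0.0000−3.5000)² + (5.0000−2.5000)²) = 4.3012

(2.5495, 3.5000, 3.5355, 4.3012)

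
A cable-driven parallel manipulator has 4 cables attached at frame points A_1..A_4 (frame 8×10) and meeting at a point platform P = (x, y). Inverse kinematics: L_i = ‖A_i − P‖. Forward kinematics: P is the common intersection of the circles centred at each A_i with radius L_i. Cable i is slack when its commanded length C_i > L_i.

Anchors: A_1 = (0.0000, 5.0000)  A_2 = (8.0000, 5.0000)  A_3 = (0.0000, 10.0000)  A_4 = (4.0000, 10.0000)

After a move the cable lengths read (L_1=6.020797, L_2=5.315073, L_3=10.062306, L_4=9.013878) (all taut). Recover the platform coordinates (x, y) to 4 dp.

(4.5000, 1.0000)

circle eqns → linear via eq_j − eq_1; set k_j = A_j·A_j − L_j²
k_1 = 0.0000+25.0000−36.2500 = -11.2500
-16.0000·x + 0.0000·y = k_1−k_2 = -72.0000
0.0000·x − 10.0000·y = k_1−k_3 = -10.0000
-8.0000·x − 10.0000·y = k_1−k_4 = -46.0000
solve first two rows → x=4.5000, y=1.0000
check cable 4: ‖A_4−P‖² = 81.2500 ≈ L_4² = 81.2500 ✓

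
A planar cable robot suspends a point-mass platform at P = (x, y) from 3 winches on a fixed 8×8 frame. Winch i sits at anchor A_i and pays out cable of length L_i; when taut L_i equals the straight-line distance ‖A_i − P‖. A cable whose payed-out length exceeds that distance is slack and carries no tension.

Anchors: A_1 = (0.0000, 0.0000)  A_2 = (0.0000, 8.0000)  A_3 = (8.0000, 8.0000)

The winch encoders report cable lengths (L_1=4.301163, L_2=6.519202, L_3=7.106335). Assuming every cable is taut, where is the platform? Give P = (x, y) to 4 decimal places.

each cable: (A_i−P)·(A_i−P) = L_i²; let q_i = ‖A_i‖²−L_i²
q_1 = 0.0000+0.0000−18.5000 = -18.5000
row 1: 0.0000x − 16.0000y = -40.0000  (q_2=21.5000)
row 2: -16.0000x − 16.0000y = -96.0000  (q_3=77.5000)
Cramer on rows 1–2 → x = 3.5000, y = 2.5000

(3.5000, 2.5000)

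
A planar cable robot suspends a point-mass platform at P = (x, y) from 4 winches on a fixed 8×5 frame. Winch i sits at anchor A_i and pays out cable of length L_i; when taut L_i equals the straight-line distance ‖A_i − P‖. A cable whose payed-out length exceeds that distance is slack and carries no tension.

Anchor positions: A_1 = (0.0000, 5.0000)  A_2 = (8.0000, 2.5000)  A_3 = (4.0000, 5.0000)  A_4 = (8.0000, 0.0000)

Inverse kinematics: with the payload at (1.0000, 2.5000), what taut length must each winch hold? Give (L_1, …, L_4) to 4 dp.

L_1: Δ = A_1−P = (-1.0000, 2.5000) → ‖Δ‖ = √7.2500 = 2.6926
L_2: Δ = A_2−P = (7.0000, 0.0000) → ‖Δ‖ = √49.0000 = 7.0000
L_3: Δ = A_3−P = (3.0000, 2.5000) → ‖Δ‖ = √15.2500 = 3.9051
L_4: Δ = A_4−P = (7.0000, -2.5000) → ‖Δ‖ = √55.2500 = 7.4330

(2.6926, 7.0000, 3.9051, 7.4330)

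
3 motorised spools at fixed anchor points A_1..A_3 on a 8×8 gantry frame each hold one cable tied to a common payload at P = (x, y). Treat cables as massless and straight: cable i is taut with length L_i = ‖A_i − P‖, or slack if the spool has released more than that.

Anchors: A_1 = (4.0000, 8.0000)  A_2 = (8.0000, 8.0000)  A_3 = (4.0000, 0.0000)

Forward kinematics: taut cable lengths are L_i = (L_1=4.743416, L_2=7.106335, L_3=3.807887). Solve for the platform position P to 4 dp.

each cable: (A_i−P)·(A_i−P) = L_i²; let k_i = ‖A_i‖²−L_i²
k_1 = 16.0000+64.0000−22.5000 = 57.5000
row 1: -8.0000x + 0.0000y = -20.0000  (k_2=77.5000)
row 2: 0.0000x + 16.0000y = 56.0000  (k_3=1.5000)
Cramer on rows 1–2 → x = 2.5000, y = 3.5000

(2.5000, 3.5000)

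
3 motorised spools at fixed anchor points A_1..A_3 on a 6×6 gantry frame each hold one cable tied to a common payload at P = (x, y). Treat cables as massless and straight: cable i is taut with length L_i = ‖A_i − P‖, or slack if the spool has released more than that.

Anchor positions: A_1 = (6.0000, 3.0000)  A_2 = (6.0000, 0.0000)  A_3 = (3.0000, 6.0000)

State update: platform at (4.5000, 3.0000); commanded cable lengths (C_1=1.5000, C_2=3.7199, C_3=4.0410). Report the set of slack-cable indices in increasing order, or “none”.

2, 3

cable 1: √((1.5000)²+(0.0000)²)=1.5000, C_1=1.5000: taut
cable 2: √((1.5000)²+(-3.0000)²)=3.3541, C_2=3.7199: slack
cable 3: √((-1.5000)²+(3.0000)²)=3.3541, C_3=4.0410: slack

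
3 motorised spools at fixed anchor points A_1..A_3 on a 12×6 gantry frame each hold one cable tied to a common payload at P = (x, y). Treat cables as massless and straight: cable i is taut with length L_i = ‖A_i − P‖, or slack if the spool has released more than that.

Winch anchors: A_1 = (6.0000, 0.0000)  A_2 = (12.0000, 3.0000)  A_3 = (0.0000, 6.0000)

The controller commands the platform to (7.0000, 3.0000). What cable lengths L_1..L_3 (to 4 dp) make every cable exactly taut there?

(3.1623, 5.0000, 7.6158)

cable 1: Δx=-1.0000, Δy=-3.0000; L_1 = √(Δx²+Δy²) = 3.1623
cable 2: Δx=5.0000, Δy=0.0000; L_2 = √(Δx²+Δy²) = 5.0000
cable 3: Δx=-7.0000, Δy=3.0000; L_3 = √(Δx²+Δy²) = 7.6158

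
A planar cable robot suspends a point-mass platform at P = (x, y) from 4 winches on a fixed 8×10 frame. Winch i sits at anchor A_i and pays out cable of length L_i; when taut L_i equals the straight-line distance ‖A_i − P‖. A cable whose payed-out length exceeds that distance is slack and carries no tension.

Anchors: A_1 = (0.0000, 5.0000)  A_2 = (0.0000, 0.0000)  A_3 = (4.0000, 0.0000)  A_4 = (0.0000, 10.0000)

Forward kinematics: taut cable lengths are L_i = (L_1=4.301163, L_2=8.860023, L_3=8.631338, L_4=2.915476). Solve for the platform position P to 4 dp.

expand ‖A_i−P‖²=L_i² and subtract eq 1 (c_i ≔ ‖A_i‖²−L_i²)
c_1 = 0.0000+25.0000−18.5000 = 6.5000
eq1−eq2 → [0.0000  10.0000]·P = 85.0000
eq1−eq3 → [-8.0000  10.0000]·P = 65.0000
eq1−eq4 → [0.0000  -10.0000]·P = -85.0000
2×2 solve → P = (2.5000, 8.5000)
check cable 4: ‖A_4−P‖² = 8.5000 ≈ L_4² = 8.5000 ✓

(2.5000, 8.5000)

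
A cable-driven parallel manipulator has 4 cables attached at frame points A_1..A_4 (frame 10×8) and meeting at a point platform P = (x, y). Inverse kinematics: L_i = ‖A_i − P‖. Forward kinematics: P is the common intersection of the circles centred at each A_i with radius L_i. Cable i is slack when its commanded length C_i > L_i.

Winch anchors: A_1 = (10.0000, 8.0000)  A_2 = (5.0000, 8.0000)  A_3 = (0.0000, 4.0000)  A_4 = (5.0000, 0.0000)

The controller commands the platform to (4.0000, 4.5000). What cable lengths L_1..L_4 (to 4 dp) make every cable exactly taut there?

L_1: Δ = A_1−P = (6.0000, 3.5000) → ‖Δ‖ = √48.2500 = 6.9462
L_2: Δ = A_2−P = (1.0000, 3.5000) → ‖Δ‖ = √13.2500 = 3.6401
L_3: Δ = A_3−P = (-4.0000, -0.5000) → ‖Δ‖ = √16.2500 = 4.0311
L_4: Δ = A_4−P = (1.0000, -4.5000) → ‖Δ‖ = √21.2500 = 4.6098

(6.9462, 3.6401, 4.0311, 4.6098)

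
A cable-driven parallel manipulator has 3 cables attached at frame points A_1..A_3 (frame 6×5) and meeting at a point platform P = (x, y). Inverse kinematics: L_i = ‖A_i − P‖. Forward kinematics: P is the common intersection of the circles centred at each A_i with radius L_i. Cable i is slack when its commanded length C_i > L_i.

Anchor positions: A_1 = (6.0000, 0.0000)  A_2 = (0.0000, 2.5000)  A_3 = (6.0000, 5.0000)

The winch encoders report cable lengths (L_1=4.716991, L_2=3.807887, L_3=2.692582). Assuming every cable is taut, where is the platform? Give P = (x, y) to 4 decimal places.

expand ‖A_i−P‖²=L_i² and subtract eq 1 (q_i ≔ ‖A_i‖²−L_i²)
q_1 = 36.0000+0.0000−22.2500 = 13.7500
eq1−eq2 → [12.0000  -5.0000]·P = 22.0000
eq1−eq3 → [0.0000  -10.0000]·P = -40.0000
2×2 solve → P = (3.5000, 4.0000)

(3.5000, 4.0000)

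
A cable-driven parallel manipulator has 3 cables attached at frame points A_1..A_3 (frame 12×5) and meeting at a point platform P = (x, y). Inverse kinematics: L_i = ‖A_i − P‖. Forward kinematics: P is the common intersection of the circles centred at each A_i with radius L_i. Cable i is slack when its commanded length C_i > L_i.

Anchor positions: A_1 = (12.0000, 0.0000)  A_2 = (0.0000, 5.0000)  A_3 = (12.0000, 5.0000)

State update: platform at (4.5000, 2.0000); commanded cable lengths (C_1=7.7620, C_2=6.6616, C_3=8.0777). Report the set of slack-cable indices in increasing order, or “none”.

cable 1: L_1 = ‖A_1−P‖ = 7.7621;  C_1 = 7.7620 → taut
cable 2: L_2 = ‖A_2−P‖ = 5.4083;  C_2 = 6.6616 → slack
cable 3: L_3 = ‖A_3−P‖ = 8.0777;  C_3 = 8.0777 → taut

2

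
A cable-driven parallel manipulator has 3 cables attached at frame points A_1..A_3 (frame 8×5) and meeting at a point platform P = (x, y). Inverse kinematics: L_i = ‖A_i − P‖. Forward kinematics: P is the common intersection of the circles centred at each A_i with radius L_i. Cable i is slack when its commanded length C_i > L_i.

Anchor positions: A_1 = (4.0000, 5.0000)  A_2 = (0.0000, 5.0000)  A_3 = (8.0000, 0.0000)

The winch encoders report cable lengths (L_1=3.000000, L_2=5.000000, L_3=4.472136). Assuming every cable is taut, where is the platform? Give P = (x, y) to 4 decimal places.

each cable: (A_i−P)·(A_i−P) = L_i²; let q_i = ‖A_i‖²−L_i²
q_1 = 16.0000+25.0000−9.0000 = 32.0000
row 1: 8.0000x + 0.0000y = 32.0000  (q_2=0.0000)
row 2: -8.0000x + 10.0000y = -12.0000  (q_3=44.0000)
Cramer on rows 1–2 → x = 4.0000, y = 2.0000

(4.0000, 2.0000)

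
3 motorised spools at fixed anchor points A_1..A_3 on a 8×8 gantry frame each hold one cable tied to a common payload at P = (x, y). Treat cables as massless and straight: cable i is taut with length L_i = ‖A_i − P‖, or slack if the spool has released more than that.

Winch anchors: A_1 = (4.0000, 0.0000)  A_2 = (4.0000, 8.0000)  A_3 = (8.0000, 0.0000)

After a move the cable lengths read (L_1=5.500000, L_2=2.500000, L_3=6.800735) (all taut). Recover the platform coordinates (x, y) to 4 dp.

circle eqns → linear via eq_j − eq_1; set q_j = A_j·A_j − L_j²
q_1 = 16.0000+0.0000−30.2500 = -14.2500
0.0000·x − 16.0000·y = q_1−q_2 = -88.0000
-8.0000·x + 0.0000·y = q_1−q_3 = -32.0000
solve first two rows → x=4.0000, y=5.5000

(4.0000, 5.5000)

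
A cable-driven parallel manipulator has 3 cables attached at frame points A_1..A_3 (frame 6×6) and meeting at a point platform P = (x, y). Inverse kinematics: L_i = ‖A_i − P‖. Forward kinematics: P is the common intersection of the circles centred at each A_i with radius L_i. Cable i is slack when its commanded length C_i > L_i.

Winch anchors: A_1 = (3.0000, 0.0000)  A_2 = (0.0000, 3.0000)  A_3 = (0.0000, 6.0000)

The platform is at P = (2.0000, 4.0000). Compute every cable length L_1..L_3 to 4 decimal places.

(4.1231, 2.2361, 2.8284)

cable 1: Δx=1.0000, Δy=-4.0000; L_1 = √(Δx²+Δy²) = 4.1231
cable 2: Δx=-2.0000, Δy=-1.0000; L_2 = √(Δx²+Δy²) = 2.2361
cable 3: Δx=-2.0000, Δy=2.0000; L_3 = √(Δx²+Δy²) = 2.8284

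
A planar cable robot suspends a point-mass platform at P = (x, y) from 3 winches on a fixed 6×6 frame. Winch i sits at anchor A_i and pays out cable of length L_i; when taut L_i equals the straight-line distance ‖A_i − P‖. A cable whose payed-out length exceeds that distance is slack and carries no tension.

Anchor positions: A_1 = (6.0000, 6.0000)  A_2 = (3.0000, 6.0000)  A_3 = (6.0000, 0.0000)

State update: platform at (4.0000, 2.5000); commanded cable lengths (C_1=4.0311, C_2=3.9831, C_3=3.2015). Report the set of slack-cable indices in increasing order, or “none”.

cable 1: L_1 = ‖A_1−P‖ = 4.0311;  C_1 = 4.0311 → taut
cable 2: L_2 = ‖A_2−P‖ = 3.6401;  C_2 = 3.9831 → slack
cable 3: L_3 = ‖A_3−P‖ = 3.2016;  C_3 = 3.2015 → taut

2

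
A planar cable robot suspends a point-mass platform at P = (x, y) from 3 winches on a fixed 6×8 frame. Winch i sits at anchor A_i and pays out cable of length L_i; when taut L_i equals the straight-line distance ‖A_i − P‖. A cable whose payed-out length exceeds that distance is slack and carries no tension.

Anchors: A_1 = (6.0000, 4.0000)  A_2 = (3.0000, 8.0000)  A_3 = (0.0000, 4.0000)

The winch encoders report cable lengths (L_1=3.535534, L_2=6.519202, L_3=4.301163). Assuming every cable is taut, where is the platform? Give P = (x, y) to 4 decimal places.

circle eqns → linear via eq_j − eq_1; set q_j = A_j·A_j − L_j²
q_1 = 36.0000+16.0000−12.5000 = 39.5000
6.0000·x − 8.0000·y = q_1−q_2 = 9.0000
12.0000·x + 0.0000·y = q_1−q_3 = 42.0000
solve first two rows → x=3.5000, y=1.5000

(3.5000, 1.5000)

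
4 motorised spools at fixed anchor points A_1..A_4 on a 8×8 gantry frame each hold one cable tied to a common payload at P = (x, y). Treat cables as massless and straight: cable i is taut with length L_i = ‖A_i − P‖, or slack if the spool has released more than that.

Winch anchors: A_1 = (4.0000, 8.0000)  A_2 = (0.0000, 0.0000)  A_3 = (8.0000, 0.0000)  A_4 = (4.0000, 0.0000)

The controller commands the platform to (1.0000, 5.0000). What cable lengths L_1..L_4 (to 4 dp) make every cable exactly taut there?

L_1: Δ = A_1−P = (3.0000, 3.0000) → ‖Δ‖ = √18.0000 = 4.2426
L_2: Δ = A_2−P = (-1.0000, -5.0000) → ‖Δ‖ = √26.0000 = 5.0990
L_3: Δ = A_3−P = (7.0000, -5.0000) → ‖Δ‖ = √74.0000 = 8.6023
L_4: Δ = A_4−P = (3.0000, -5.0000) → ‖Δ‖ = √34.0000 = 5.8310

(4.2426, 5.0990, 8.6023, 5.8310)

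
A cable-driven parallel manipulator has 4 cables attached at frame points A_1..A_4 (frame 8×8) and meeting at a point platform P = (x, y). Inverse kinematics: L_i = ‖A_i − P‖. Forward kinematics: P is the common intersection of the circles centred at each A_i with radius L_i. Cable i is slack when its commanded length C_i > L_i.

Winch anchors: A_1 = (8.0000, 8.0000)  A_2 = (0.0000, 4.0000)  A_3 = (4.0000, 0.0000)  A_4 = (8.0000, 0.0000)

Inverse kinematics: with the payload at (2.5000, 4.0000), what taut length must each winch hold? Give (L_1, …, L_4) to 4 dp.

(6.8007, 2.5000, 4.2720, 6.8007)

L_1 = √((8.0000−2.5000)² + (8.0000−4.0000)²) = 6.8007
L_2 = √((0.0000−2.5000)² + (4.0000−4.0000)²) = 2.5000
L_3 = √((4.0000−2.5000)² + (0.0000−4.0000)²) = 4.2720
L_4 = √((8.0000−2.5000)² + (0.0000−4.0000)²) = 6.8007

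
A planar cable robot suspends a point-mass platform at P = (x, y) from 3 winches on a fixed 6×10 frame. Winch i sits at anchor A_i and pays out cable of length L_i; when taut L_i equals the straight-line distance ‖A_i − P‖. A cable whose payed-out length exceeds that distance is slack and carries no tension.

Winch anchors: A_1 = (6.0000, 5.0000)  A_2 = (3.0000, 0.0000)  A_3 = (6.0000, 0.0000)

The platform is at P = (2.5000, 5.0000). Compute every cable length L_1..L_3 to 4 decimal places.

(3.5000, 5.0249, 6.1033)

L_1: Δ = A_1−P = (3.5000, 0.0000) → ‖Δ‖ = √12.2500 = 3.5000
L_2: Δ = A_2−P = (0.5000, -5.0000) → ‖Δ‖ = √25.2500 = 5.0249
L_3: Δ = A_3−P = (3.5000, -5.0000) → ‖Δ‖ = √37.2500 = 6.1033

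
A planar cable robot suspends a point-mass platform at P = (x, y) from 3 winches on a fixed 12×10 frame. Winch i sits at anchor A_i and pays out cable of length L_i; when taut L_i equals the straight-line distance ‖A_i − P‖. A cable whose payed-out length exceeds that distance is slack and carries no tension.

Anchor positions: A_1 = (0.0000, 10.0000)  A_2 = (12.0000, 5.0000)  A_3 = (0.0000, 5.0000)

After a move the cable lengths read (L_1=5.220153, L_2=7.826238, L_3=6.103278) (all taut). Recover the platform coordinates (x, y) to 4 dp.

(5.0000, 8.5000)

expand ‖A_i−P‖²=L_i² and subtract eq 1 (q_i ≔ ‖A_i‖²−L_i²)
q_1 = 0.0000+100.0000−27.2500 = 72.7500
eq1−eq2 → [-24.0000  10.0000]·P = -35.0000
eq1−eq3 → [0.0000  10.0000]·P = 85.0000
2×2 solve → P = (5.0000, 8.5000)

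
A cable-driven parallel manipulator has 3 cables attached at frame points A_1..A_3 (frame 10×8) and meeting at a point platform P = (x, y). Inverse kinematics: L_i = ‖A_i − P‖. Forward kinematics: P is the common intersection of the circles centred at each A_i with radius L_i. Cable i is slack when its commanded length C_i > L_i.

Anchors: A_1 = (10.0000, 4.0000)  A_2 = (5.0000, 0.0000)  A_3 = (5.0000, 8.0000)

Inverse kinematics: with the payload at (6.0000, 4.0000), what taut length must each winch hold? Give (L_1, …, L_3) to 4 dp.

L_1 = √((10.0000−6.0000)² + (4.0000−4.0000)²) = 4.0000
L_2 = √((5.0000−6.0000)² + (0.0000−4.0000)²) = 4.1231
L_3 = √((5.0000−6.0000)² + (8.0000−4.0000)²) = 4.1231

(4.0000, 4.1231, 4.1231)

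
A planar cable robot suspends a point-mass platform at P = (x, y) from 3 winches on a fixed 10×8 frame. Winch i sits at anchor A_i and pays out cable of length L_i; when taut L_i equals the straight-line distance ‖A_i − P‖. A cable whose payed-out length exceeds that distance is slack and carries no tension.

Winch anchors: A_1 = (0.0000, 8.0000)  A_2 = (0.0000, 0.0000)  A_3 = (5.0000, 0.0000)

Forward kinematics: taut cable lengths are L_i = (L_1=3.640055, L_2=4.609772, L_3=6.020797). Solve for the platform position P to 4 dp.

(1.0000, 4.5000)

expand ‖A_i−P‖²=L_i² and subtract eq 1 (k_i ≔ ‖A_i‖²−L_i²)
k_1 = 0.0000+64.0000−13.2500 = 50.7500
eq1−eq2 → [0.0000  16.0000]·P = 72.0000
eq1−eq3 → [-10.0000  16.0000]·P = 62.0000
2×2 solve → P = (1.0000, 4.5000)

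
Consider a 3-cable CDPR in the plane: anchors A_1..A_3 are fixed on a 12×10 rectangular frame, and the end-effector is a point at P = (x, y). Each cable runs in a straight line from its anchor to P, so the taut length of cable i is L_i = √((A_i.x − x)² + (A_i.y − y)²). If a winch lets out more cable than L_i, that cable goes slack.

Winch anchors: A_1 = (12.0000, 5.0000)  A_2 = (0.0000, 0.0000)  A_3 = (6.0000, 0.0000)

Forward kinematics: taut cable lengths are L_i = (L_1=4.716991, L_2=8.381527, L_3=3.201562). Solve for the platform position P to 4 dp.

(8.0000, 2.5000)

circle eqns → linear via eq_j − eq_1; set q_j = A_j·A_j − L_j²
q_1 = 144.0000+25.0000−22.2500 = 146.7500
24.0000·x + 10.0000·y = q_1−q_2 = 217.0000
12.0000·x + 10.0000·y = q_1−q_3 = 121.0000
solve first two rows → x=8.0000, y=2.5000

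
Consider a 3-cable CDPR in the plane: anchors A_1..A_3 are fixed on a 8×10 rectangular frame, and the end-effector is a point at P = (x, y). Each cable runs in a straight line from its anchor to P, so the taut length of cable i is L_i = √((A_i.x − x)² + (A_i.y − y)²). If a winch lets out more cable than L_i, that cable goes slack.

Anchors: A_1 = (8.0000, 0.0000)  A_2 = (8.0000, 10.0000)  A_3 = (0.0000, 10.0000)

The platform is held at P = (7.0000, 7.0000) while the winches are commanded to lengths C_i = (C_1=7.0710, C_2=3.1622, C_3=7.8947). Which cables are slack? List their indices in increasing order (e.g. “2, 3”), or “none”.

cable 1: L_1 = ‖A_1−P‖ = 7.0711;  C_1 = 7.0710 → taut
cable 2: L_2 = ‖A_2−P‖ = 3.1623;  C_2 = 3.1622 → taut
cable 3: L_3 = ‖A_3−P‖ = 7.6158;  C_3 = 7.8947 → slack

3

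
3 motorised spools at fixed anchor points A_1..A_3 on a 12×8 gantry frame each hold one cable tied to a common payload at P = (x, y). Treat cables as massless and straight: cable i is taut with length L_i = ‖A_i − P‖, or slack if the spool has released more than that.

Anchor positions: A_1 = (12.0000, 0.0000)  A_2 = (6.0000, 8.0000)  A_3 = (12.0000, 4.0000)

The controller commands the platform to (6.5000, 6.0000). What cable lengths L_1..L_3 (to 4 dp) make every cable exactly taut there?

cable 1: Δx=5.5000, Δy=-6.0000; L_1 = √(Δx²+Δy²) = 8.1394
cable 2: Δx=-0.5000, Δy=2.0000; L_2 = √(Δx²+Δy²) = 2.0616
cable 3: Δx=5.5000, Δy=-2.0000; L_3 = √(Δx²+Δy²) = 5.8523

(8.1394, 2.0616, 5.8523)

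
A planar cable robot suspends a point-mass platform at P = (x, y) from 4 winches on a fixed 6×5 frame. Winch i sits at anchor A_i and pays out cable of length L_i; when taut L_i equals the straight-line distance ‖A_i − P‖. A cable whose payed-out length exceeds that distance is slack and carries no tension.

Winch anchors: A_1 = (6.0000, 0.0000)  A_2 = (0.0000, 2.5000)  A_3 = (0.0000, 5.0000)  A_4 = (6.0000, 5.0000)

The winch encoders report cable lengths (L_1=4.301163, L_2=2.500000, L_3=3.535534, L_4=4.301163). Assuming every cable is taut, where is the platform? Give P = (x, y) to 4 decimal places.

(2.5000, 2.5000)

circle eqns → linear via eq_j − eq_1; set q_j = A_j·A_j − L_j²
q_1 = 36.0000+0.0000−18.5000 = 17.5000
12.0000·x − 5.0000·y = q_1−q_2 = 17.5000
12.0000·x − 10.0000·y = q_1−q_3 = 5.0000
0.0000·x − 10.0000·y = q_1−q_4 = -25.0000
solve first two rows → x=2.5000, y=2.5000
check cable 4: ‖A_4−P‖² = 18.5000 ≈ L_4² = 18.5000 ✓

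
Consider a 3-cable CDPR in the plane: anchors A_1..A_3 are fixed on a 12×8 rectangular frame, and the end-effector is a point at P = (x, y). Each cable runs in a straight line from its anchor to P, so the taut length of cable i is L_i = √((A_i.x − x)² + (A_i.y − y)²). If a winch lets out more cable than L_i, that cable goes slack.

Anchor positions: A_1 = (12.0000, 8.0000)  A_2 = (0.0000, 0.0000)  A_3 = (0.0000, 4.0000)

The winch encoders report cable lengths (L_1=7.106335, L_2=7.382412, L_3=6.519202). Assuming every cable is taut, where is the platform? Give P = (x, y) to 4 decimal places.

circle eqns → linear via eq_j − eq_1; set k_j = A_j·A_j − L_j²
k_1 = 144.0000+64.0000−50.5000 = 157.5000
24.0000·x + 16.0000·y = k_1−k_2 = 212.0000
24.0000·x + 8.0000·y = k_1−k_3 = 184.0000
solve first two rows → x=6.5000, y=3.5000

(6.5000, 3.5000)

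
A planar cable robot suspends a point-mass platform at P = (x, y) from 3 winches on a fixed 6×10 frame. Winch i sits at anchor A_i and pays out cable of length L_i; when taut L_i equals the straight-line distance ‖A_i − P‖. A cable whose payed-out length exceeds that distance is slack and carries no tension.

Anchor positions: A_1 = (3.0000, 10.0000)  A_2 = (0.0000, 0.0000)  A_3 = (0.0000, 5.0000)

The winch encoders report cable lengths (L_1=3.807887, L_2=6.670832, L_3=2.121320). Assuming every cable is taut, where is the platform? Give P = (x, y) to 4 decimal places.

expand ‖A_i−P‖²=L_i² and subtract eq 1 (q_i ≔ ‖A_i‖²−L_i²)
q_1 = 9.0000+100.0000−14.5000 = 94.5000
eq1−eq2 → [6.0000  20.0000]·P = 139.0000
eq1−eq3 → [6.0000  10.0000]·P = 74.0000
2×2 solve → P = (1.5000, 6.5000)

(1.5000, 6.5000)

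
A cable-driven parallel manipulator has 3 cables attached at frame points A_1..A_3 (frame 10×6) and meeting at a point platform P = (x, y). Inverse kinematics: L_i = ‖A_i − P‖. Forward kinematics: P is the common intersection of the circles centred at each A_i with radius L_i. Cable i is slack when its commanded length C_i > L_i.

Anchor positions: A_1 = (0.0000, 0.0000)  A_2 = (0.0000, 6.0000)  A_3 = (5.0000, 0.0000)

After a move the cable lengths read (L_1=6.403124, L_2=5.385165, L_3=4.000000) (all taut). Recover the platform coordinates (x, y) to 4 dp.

expand ‖A_i−P‖²=L_i² and subtract eq 1 (c_i ≔ ‖A_i‖²−L_i²)
c_1 = 0.0000+0.0000−41.0000 = -41.0000
eq1−eq2 → [0.0000  -12.0000]·P = -48.0000
eq1−eq3 → [-10.0000  0.0000]·P = -50.0000
2×2 solve → P = (5.0000, 4.0000)

(5.0000, 4.0000)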